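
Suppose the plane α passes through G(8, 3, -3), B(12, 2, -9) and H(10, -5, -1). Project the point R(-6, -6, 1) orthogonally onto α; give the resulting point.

GB = (4, -1, -6), GH = (2, -8, 2); a normal to α is GB × GH = (-50, -20, -30).
Using G: α has equation -50x - 20y - 30z = -370.
Foot = R − λn with λ = (n·R − d)/|n|² = (390 − (-370))/3800 = 1/5.
Foot = (-6, -6, 1) − (1/5)·(-50, -20, -30) = (4, -2, 7).

(4, -2, 7)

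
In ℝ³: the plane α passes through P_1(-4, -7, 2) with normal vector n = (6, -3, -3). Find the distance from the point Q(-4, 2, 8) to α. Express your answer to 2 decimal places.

α: n·r = n·P_1 gives 6x - 3y - 3z = -9.
n·Q − d = (6)·(-4) + (-3)·(2) + (-3)·(8) − (-9) = -45; |n| = √54.
Distance = |-45| / √54 = 45/√54 ≈ 6.12.

6.12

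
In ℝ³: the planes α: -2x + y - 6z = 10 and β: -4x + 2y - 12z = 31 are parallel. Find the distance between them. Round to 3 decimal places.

Rescale β by 1/2: -2x + y - 6z = 31/2. Then distance = |10 − (31/2)| / √41 ≈ 0.859.

0.859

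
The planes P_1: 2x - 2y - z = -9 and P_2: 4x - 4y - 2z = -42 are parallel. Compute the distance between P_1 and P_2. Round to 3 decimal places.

Rescale P_2 by 1/2: 2x - 2y - z = -21. Then distance = |-9 − (-21)| / √9 ≈ 4.000.

4.000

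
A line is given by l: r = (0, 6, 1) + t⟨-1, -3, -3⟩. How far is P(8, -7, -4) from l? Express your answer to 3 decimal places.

12.109

Taking (0, 6, 1) on l with direction v = (-1, -3, -3): w = P − (0, 6, 1) = (8, -13, -5), and w × v = (24, 29, -37).
Distance = |w × v| / |v| = √2786 / √19 ≈ 12.109.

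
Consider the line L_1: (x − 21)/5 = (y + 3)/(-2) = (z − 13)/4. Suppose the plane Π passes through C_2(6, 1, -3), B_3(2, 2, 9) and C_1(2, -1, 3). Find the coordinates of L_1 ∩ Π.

L_1 has direction (5, -2, 4) through (21, -3, 13).
C_2B_3 = (-4, 1, 12), C_2C_1 = (-4, -2, 6); a normal to Π is C_2B_3 × C_2C_1 = (30, -24, 12).
Using C_2: Π has equation 30x - 24y + 12z = 120.
Substitute r = (21, -3, 13) + t(5, -2, 4) into the plane: 858 + 246t = 120, so t = -3.
Intersection: (21, -3, 13) + (-3)·(5, -2, 4) = (6, 3, 1).

(6, 3, 1)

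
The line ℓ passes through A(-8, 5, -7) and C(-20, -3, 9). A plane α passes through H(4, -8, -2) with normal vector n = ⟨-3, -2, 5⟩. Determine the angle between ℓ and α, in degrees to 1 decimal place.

83.8

A direction vector for ℓ is C − A = (-12, -8, 16).
α: n·r = n·H gives -3x - 2y + 5z = -6.
sin θ = |n·v| / (|n||v|) = |132| / (√38 · √464) = 0.99408.
θ ≈ 83.8°.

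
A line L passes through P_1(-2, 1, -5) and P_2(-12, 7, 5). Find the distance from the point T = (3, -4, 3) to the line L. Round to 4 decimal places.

A direction vector for L is P_2 − P_1 = (-10, 6, 10).
Taking (-2, 1, -5) on L with direction v = (-10, 6, 10): w = T − (-2, 1, -5) = (5, -5, 8), and w × v = (-98, -130, -20).
Distance = |w × v| / |v| = √26904 / √236 ≈ 10.6771.

10.6771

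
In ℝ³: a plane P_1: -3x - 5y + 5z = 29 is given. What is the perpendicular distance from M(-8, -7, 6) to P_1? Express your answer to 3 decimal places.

7.811

n·M − d = (-3)·(-8) + (-5)·(-7) + (5)·(6) − 29 = 60; |n| = √59.
Distance = |60| / √59 = 60/√59 ≈ 7.811.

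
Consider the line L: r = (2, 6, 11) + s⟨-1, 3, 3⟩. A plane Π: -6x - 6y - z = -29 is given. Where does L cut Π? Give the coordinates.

Substitute r = (2, 6, 11) + t(-1, 3, 3) into the plane: -59 + (-15)t = -29, so t = -2.
Intersection: (2, 6, 11) + (-2)·(-1, 3, 3) = (4, 0, 5).

(4, 0, 5)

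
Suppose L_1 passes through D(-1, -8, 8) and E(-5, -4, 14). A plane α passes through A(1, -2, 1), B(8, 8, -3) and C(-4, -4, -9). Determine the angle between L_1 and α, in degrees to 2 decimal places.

57.39

A direction vector for L_1 is E − D = (-4, 4, 6).
AB = (7, 10, -4), AC = (-5, -2, -10); a normal to α is AB × AC = (-108, 90, 36).
Using A: α has equation -108x + 90y + 36z = -252.
sin θ = |n·v| / (|n||v|) = |1008| / (√21060 · √68) = 0.84232.
θ ≈ 57.39°.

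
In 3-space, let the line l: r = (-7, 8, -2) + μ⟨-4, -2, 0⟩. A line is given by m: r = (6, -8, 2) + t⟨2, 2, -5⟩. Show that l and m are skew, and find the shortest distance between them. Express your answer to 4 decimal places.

19.1058

Common perpendicular direction n = (-4, -2, 0) × (2, 2, -5) = (10, -20, -4).
With w = (6, -8, 2) − (-7, 8, -2) = (13, -16, 4), w · n = 434.
Since n ≠ 0 the lines are not parallel, and w · n = 434 ≠ 0 so they do not intersect; hence they are skew.
Distance = |w · n| / |n| = |434| / √516 ≈ 19.1058.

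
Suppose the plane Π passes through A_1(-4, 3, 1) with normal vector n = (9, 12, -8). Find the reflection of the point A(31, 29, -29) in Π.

(-23, -43, 19)

Π: n·r = n·A_1 gives 9x + 12y - 8z = -8.
λ = (n·A − d)/|n|² = (859 − (-8))/289 = 3.
Reflection = A − 2λn = (31, 29, -29) − 6·(9, 12, -8) = (-23, -43, 19).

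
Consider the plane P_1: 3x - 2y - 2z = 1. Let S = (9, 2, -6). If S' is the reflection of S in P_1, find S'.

λ = (n·S − d)/|n|² = (35 − 1)/17 = 2.
Reflection = S − 2λn = (9, 2, -6) − 4·(3, -2, -2) = (-3, 10, 2).

(-3, 10, 2)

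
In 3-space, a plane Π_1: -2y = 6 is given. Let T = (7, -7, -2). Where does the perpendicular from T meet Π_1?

(7, -3, -2)

Foot = T − λn with λ = (n·T − d)/|n|² = (14 − 6)/4 = 2.
Foot = (7, -7, -2) − 2·(0, -2, 0) = (7, -3, -2).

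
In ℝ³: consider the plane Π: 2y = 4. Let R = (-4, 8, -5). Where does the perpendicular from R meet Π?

Foot = R − λn with λ = (n·R − d)/|n|² = (16 − 4)/4 = 3.
Foot = (-4, 8, -5) − 3·(0, 2, 0) = (-4, 2, -5).

(-4, 2, -5)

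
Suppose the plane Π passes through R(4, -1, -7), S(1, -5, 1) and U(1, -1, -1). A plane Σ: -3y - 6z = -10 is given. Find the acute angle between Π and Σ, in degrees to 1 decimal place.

60.8

RS = (-3, -4, 8), RU = (-3, 0, 6); a normal to Π is RS × RU = (-24, -6, -12).
Using R: Π has equation -24x - 6y - 12z = -6.
cos θ = |n₁·n₂| / (|n₁||n₂|) = |90| / (√756 · √45).
θ = arccos(0.48795) ≈ 60.8°.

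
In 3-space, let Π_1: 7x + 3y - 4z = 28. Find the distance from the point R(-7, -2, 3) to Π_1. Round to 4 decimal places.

11.0435

n·R − d = (7)·(-7) + (3)·(-2) + (-4)·(3) − 28 = -95; |n| = √74.
Distance = |-95| / √74 = 95/√74 ≈ 11.0435.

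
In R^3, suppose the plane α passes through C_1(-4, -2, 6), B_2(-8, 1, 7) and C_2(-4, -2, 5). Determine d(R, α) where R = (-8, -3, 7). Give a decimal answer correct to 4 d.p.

C_1B_2 = (-4, 3, 1), C_1C_2 = (0, 0, -1); a normal to α is C_1B_2 × C_1C_2 = (-3, -4, 0).
Using C_1: α has equation -3x - 4y = 20.
n·R − d = (-3)·(-8) + (-4)·(-3) + (0)·(7) − 20 = 16; |n| = √25.
Distance = |16| / √25 = 16/√25 ≈ 3.2000.

3.2000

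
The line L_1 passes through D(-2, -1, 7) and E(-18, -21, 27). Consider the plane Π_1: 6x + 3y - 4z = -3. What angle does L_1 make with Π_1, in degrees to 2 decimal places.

A direction vector for L_1 is E − D = (-16, -20, 20).
sin θ = |n·v| / (|n||v|) = |-236| / (√61 · √1056) = 0.92985.
θ ≈ 68.41°.

68.41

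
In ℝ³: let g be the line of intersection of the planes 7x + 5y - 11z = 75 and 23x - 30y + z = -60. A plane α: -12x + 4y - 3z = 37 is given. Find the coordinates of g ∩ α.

(-1, 1, -7)

Direction of g: (7, 5, -11) × (23, -30, 1) = (-325, -260, -325).
A point on g: solving the two plane equations with x = -21 gives (-21, -15, -27).
Substitute r = (-21, -15, -27) + t(-325, -260, -325) into the plane: 273 + 3835t = 37, so t = -4/65.
Intersection: (-21, -15, -27) + (-4/65)·(-325, -260, -325) = (-1, 1, -7).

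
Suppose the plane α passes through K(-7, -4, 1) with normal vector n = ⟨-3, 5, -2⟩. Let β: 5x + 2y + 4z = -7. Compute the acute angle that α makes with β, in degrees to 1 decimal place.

71.7

α: n·r = n·K gives -3x + 5y - 2z = -1.
cos θ = |n₁·n₂| / (|n₁||n₂|) = |-13| / (√38 · √45).
θ = arccos(0.31437) ≈ 71.7°.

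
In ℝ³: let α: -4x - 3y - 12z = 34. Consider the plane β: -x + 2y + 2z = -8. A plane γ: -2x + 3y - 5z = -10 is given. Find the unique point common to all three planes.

(-4, -6, 0)

Solving the 3×3 linear system -4x - 3y - 12z = 34, -x + 2y + 2z = -8, -2x + 3y - 5z = -10 (e.g. by elimination or Cramer's rule, determinant = 79) gives (-4, -6, 0).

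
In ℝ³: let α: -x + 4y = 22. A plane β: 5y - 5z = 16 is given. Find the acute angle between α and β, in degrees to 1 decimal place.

46.7

cos θ = |n₁·n₂| / (|n₁||n₂|) = |20| / (√17 · √50).
θ = arccos(0.68599) ≈ 46.7°.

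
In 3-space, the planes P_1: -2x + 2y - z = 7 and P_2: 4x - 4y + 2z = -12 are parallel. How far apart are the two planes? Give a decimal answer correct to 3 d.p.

Rescale P_2 by 1/(-2): -2x + 2y - z = 6. Then distance = |7 − 6| / √9 ≈ 0.333.

0.333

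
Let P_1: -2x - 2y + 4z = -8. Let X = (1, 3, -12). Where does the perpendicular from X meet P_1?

Foot = X − λn with λ = (n·X − d)/|n|² = (-56 − (-8))/24 = -2.
Foot = (1, 3, -12) − (-2)·(-2, -2, 4) = (-3, -1, -4).

(-3, -1, -4)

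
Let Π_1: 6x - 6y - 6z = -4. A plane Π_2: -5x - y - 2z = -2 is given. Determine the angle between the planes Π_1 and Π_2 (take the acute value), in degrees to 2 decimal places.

77.83

cos θ = |n₁·n₂| / (|n₁||n₂|) = |-12| / (√108 · √30).
θ = arccos(0.21082) ≈ 77.83°.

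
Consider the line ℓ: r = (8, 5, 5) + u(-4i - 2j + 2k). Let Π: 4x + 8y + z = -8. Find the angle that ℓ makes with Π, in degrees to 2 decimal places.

42.88

sin θ = |n·v| / (|n||v|) = |-30| / (√81 · √24) = 0.68041.
θ ≈ 42.88°.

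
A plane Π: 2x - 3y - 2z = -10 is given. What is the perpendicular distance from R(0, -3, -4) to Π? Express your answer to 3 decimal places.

n·R − d = (2)·(0) + (-3)·(-3) + (-2)·(-4) − (-10) = 27; |n| = √17.
Distance = |27| / √17 = 27/√17 ≈ 6.548.

6.548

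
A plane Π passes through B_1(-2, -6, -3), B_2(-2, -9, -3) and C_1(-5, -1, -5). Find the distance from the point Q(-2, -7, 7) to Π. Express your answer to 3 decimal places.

B_1B_2 = (0, -3, 0), B_1C_1 = (-3, 5, -2); a normal to Π is B_1B_2 × B_1C_1 = (6, 0, -9).
Using B_1: Π has equation 6x - 9z = 15.
n·Q − d = (6)·(-2) + (0)·(-7) + (-9)·(7) − 15 = -90; |n| = √117.
Distance = |-90| / √117 = 90/√117 ≈ 8.321.

8.321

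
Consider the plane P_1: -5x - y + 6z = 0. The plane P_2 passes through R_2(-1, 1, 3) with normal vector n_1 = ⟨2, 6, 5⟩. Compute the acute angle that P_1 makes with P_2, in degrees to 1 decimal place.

77.3

P_2: n_1·r = n_1·R_2 gives 2x + 6y + 5z = 19.
cos θ = |n₁·n₂| / (|n₁||n₂|) = |14| / (√62 · √65).
θ = arccos(0.22053) ≈ 77.3°.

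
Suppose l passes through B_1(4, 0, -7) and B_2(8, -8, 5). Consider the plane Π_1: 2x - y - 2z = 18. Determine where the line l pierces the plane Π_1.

(6, -4, -1)

A direction vector for l is B_2 − B_1 = (4, -8, 12).
Substitute r = (4, 0, -7) + t(4, -8, 12) into the plane: 22 + (-8)t = 18, so t = 1/2.
Intersection: (4, 0, -7) + (1/2)·(4, -8, 12) = (6, -4, -1).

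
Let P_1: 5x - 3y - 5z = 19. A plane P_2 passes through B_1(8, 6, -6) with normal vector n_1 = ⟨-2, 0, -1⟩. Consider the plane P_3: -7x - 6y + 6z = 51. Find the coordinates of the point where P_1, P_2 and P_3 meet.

(3, -8, 4)

P_2: n_1·r = n_1·B_1 gives -2x - z = -10.
Solving the 3×3 linear system 5x - 3y - 5z = 19, -2x - z = -10, -7x - 6y + 6z = 51 (e.g. by elimination or Cramer's rule, determinant = -147) gives (3, -8, 4).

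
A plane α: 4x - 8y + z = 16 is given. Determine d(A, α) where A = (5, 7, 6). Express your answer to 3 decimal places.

5.111

n·A − d = (4)·(5) + (-8)·(7) + (1)·(6) − 16 = -46; |n| = √81.
Distance = |-46| / √81 = 46/√81 ≈ 5.111.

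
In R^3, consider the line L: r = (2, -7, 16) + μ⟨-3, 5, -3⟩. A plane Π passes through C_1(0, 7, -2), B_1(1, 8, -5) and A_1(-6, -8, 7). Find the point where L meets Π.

(-4, 3, 10)

C_1B_1 = (1, 1, -3), C_1A_1 = (-6, -15, 9); a normal to Π is C_1B_1 × C_1A_1 = (-36, 9, -9).
Using C_1: Π has equation -36x + 9y - 9z = 81.
Substitute r = (2, -7, 16) + t(-3, 5, -3) into the plane: -279 + 180t = 81, so t = 2.
Intersection: (2, -7, 16) + 2·(-3, 5, -3) = (-4, 3, 10).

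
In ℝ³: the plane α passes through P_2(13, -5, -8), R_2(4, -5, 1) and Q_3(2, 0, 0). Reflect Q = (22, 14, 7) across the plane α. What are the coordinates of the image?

P_2R_2 = (-9, 0, 9), P_2Q_3 = (-11, 5, 8); a normal to α is P_2R_2 × P_2Q_3 = (-45, -27, -45).
Using P_2: α has equation -45x - 27y - 45z = -90.
λ = (n·Q − d)/|n|² = (-1683 − (-90))/4779 = -1/3.
Reflection = Q − 2λn = (22, 14, 7) − (-2/3)·(-45, -27, -45) = (-8, -4, -23).

(-8, -4, -23)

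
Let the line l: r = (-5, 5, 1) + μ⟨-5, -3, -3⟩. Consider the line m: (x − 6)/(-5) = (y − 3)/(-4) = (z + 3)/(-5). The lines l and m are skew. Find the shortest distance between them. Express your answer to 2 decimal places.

m has direction (-5, -4, -5) through (6, 3, -3).
Common perpendicular direction n = (-5, -3, -3) × (-5, -4, -5) = (3, -10, 5).
With w = (6, 3, -3) − (-5, 5, 1) = (11, -2, -4), w · n = 33.
Distance = |w · n| / |n| = |33| / √134 ≈ 2.85.

2.85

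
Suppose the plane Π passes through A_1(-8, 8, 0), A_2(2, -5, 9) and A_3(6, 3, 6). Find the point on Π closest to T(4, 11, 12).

(6, 7, 4)

A_1A_2 = (10, -13, 9), A_1A_3 = (14, -5, 6); a normal to Π is A_1A_2 × A_1A_3 = (-33, 66, 132).
Using A_1: Π has equation -33x + 66y + 132z = 792.
Foot = T − λn with λ = (n·T − d)/|n|² = (2178 − 792)/22869 = 2/33.
Foot = (4, 11, 12) − (2/33)·(-33, 66, 132) = (6, 7, 4).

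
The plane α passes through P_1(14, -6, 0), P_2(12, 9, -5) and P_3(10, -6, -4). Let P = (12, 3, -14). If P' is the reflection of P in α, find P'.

(2, 5, -4)

P_1P_2 = (-2, 15, -5), P_1P_3 = (-4, 0, -4); a normal to α is P_1P_2 × P_1P_3 = (-60, 12, 60).
Using P_1: α has equation -60x + 12y + 60z = -912.
λ = (n·P − d)/|n|² = (-1524 − (-912))/7344 = -1/12.
Reflection = P − 2λn = (12, 3, -14) − (-1/6)·(-60, 12, 60) = (2, 5, -4).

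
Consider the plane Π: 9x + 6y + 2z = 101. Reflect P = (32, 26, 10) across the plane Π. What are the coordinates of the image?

(-22, -10, -2)

λ = (n·P − d)/|n|² = (464 − 101)/121 = 3.
Reflection = P − 2λn = (32, 26, 10) − 6·(9, 6, 2) = (-22, -10, -2).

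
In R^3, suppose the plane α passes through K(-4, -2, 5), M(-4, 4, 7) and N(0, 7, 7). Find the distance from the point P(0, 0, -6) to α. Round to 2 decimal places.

KM = (0, 6, 2), KN = (4, 9, 2); a normal to α is KM × KN = (-6, 8, -24).
Using K: α has equation -6x + 8y - 24z = -112.
n·P − d = (-6)·(0) + (8)·(0) + (-24)·(-6) − (-112) = 256; |n| = √676.
Distance = |256| / √676 = 256/√676 ≈ 9.85.

9.85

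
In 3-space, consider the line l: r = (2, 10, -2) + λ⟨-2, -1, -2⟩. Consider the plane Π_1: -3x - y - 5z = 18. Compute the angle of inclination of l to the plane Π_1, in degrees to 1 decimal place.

73.3

sin θ = |n·v| / (|n||v|) = |17| / (√35 · √9) = 0.95784.
θ ≈ 73.3°.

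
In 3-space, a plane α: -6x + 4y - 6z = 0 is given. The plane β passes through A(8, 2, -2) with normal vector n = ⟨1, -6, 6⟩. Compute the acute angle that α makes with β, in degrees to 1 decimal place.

β: n·r = n·A gives x - 6y + 6z = -16.
cos θ = |n₁·n₂| / (|n₁||n₂|) = |-66| / (√88 · √73).
θ = arccos(0.82346) ≈ 34.6°.

34.6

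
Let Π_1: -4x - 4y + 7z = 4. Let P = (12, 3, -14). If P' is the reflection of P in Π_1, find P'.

λ = (n·P − d)/|n|² = (-158 − 4)/81 = -2.
Reflection = P − 2λn = (12, 3, -14) − (-4)·(-4, -4, 7) = (-4, -13, 14).

(-4, -13, 14)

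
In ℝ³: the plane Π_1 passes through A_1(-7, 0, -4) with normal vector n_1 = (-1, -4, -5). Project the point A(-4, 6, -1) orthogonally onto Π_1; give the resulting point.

(-5, 2, -6)

Π_1: n_1·r = n_1·A_1 gives -x - 4y - 5z = 27.
Foot = A − λn with λ = (n·A − d)/|n|² = (-15 − 27)/42 = -1.
Foot = (-4, 6, -1) − (-1)·(-1, -4, -5) = (-5, 2, -6).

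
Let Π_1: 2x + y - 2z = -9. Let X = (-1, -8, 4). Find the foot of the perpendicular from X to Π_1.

(1, -7, 2)

Foot = X − λn with λ = (n·X − d)/|n|² = (-18 − (-9))/9 = -1.
Foot = (-1, -8, 4) − (-1)·(2, 1, -2) = (1, -7, 2).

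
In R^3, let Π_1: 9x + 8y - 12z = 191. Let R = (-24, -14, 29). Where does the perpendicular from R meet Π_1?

Foot = R − λn with λ = (n·R − d)/|n|² = (-676 − 191)/289 = -3.
Foot = (-24, -14, 29) − (-3)·(9, 8, -12) = (3, 10, -7).

(3, 10, -7)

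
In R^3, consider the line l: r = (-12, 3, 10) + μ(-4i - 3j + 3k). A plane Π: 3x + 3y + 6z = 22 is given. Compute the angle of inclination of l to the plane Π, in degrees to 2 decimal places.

sin θ = |n·v| / (|n||v|) = |-3| / (√54 · √34) = 0.07001.
θ ≈ 4.01°.

4.01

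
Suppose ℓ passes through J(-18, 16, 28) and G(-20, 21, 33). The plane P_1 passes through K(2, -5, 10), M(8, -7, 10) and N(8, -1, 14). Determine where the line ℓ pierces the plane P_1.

(-10, -4, 8)

A direction vector for ℓ is G − J = (-2, 5, 5).
KM = (6, -2, 0), KN = (6, 4, 4); a normal to P_1 is KM × KN = (-8, -24, 36).
Using K: P_1 has equation -8x - 24y + 36z = 464.
Substitute r = (-18, 16, 28) + t(-2, 5, 5) into the plane: 768 + 76t = 464, so t = -4.
Intersection: (-18, 16, 28) + (-4)·(-2, 5, 5) = (-10, -4, 8).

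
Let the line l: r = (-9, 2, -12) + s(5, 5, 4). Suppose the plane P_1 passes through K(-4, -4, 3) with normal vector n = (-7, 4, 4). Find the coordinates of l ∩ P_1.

P_1: n·r = n·K gives -7x + 4y + 4z = 24.
Substitute r = (-9, 2, -12) + t(5, 5, 4) into the plane: 23 + 1t = 24, so t = 1.
Intersection: (-9, 2, -12) + 1·(5, 5, 4) = (-4, 7, -8).

(-4, 7, -8)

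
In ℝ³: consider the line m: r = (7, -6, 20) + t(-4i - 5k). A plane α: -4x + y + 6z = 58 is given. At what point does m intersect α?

Substitute r = (7, -6, 20) + t(-4, 0, -5) into the plane: 86 + (-14)t = 58, so t = 2.
Intersection: (7, -6, 20) + 2·(-4, 0, -5) = (-1, -6, 10).

(-1, -6, 10)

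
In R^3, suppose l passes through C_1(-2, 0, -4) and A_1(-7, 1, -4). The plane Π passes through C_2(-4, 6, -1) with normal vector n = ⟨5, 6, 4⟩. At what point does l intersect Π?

(8, -2, -4)

A direction vector for l is A_1 − C_1 = (-5, 1, 0).
Π: n·r = n·C_2 gives 5x + 6y + 4z = 12.
Substitute r = (-2, 0, -4) + t(-5, 1, 0) into the plane: -26 + (-19)t = 12, so t = -2.
Intersection: (-2, 0, -4) + (-2)·(-5, 1, 0) = (8, -2, -4).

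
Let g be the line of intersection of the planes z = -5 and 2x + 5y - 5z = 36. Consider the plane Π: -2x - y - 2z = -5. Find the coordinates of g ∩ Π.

Direction of g: (0, 0, 1) × (2, 5, -5) = (-5, 2, 0).
A point on g: solving the two plane equations with x = -12 gives (-12, 7, -5).
Substitute r = (-12, 7, -5) + t(-5, 2, 0) into the plane: 27 + 8t = -5, so t = -4.
Intersection: (-12, 7, -5) + (-4)·(-5, 2, 0) = (8, -1, -5).

(8, -1, -5)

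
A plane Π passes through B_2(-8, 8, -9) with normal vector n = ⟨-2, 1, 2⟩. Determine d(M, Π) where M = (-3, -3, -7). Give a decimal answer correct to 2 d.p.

5.67

Π: n·r = n·B_2 gives -2x + y + 2z = 6.
n·M − d = (-2)·(-3) + (1)·(-3) + (2)·(-7) − 6 = -17; |n| = √9.
Distance = |-17| / √9 = 17/√9 ≈ 5.67.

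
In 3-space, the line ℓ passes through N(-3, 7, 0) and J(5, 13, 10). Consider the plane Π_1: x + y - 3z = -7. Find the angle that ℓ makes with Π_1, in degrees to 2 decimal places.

A direction vector for ℓ is J − N = (8, 6, 10).
sin θ = |n·v| / (|n||v|) = |-16| / (√11 · √200) = 0.34112.
θ ≈ 19.95°.

19.95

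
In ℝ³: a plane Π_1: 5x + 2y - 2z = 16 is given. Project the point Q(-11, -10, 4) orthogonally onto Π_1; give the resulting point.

Foot = Q − λn with λ = (n·Q − d)/|n|² = (-83 − 16)/33 = -3.
Foot = (-11, -10, 4) − (-3)·(5, 2, -2) = (4, -4, -2).

(4, -4, -2)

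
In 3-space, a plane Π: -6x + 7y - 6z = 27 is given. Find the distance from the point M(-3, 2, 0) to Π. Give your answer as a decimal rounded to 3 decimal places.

n·M − d = (-6)·(-3) + (7)·(2) + (-6)·(0) − 27 = 5; |n| = √121.
Distance = |5| / √121 = 5/√121 ≈ 0.455.

0.455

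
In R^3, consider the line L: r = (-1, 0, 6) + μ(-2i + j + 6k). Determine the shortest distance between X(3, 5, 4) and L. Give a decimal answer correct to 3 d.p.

6.286

Taking (-1, 0, 6) on L with direction v = (-2, 1, 6): w = X − (-1, 0, 6) = (4, 5, -2), and w × v = (32, -20, 14).
Distance = |w × v| / |v| = √1620 / √41 ≈ 6.286.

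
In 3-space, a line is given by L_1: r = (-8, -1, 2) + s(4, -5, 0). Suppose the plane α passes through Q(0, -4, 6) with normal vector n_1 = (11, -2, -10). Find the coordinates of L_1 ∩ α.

(-4, -6, 2)

α: n_1·r = n_1·Q gives 11x - 2y - 10z = -52.
Substitute r = (-8, -1, 2) + t(4, -5, 0) into the plane: -106 + 54t = -52, so t = 1.
Intersection: (-8, -1, 2) + 1·(4, -5, 0) = (-4, -6, 2).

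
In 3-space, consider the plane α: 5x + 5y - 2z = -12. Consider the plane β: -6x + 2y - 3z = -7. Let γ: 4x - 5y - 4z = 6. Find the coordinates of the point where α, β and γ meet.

Solving the 3×3 linear system 5x + 5y - 2z = -12, -6x + 2y - 3z = -7, 4x - 5y - 4z = 6 (e.g. by elimination or Cramer's rule, determinant = -339) gives (0, -2, 1).

(0, -2, 1)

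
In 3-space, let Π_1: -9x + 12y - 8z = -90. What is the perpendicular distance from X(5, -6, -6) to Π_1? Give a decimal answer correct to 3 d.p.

n·X − d = (-9)·(5) + (12)·(-6) + (-8)·(-6) − (-90) = 21; |n| = √289.
Distance = |21| / √289 = 21/√289 ≈ 1.235.

1.235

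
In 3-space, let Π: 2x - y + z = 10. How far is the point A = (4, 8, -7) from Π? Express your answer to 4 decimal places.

n·A − d = (2)·(4) + (-1)·(8) + (1)·(-7) − 10 = -17; |n| = √6.
Distance = |-17| / √6 = 17/√6 ≈ 6.9402.

6.9402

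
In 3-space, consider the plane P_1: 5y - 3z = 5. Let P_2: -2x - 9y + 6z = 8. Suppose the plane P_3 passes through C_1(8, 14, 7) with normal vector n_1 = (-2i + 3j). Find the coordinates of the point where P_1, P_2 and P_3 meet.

P_3: n_1·r = n_1·C_1 gives -2x + 3y = 26.
Solving the 3×3 linear system 5y - 3z = 5, -2x - 9y + 6z = 8, -2x + 3y = 26 (e.g. by elimination or Cramer's rule, determinant = 12) gives (-7, 4, 5).

(-7, 4, 5)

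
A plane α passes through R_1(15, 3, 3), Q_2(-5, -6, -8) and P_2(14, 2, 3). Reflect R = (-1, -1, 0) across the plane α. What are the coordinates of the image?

R_1Q_2 = (-20, -9, -11), R_1P_2 = (-1, -1, 0); a normal to α is R_1Q_2 × R_1P_2 = (-11, 11, 11).
Using R_1: α has equation -11x + 11y + 11z = -99.
λ = (n·R − d)/|n|² = (0 − (-99))/363 = 3/11.
Reflection = R − 2λn = (-1, -1, 0) − (6/11)·(-11, 11, 11) = (5, -7, -6).

(5, -7, -6)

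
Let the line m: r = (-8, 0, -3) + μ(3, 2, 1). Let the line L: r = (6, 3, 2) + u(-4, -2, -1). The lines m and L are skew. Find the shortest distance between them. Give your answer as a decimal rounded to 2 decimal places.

Common perpendicular direction n = (3, 2, 1) × (-4, -2, -1) = (0, -1, 2).
With w = (6, 3, 2) − (-8, 0, -3) = (14, 3, 5), w · n = 7.
Distance = |w · n| / |n| = |7| / √5 ≈ 3.13.

3.13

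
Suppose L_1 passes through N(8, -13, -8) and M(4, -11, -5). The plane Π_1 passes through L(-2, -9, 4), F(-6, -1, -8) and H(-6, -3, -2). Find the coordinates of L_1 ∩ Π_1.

(0, -9, -2)

A direction vector for L_1 is M − N = (-4, 2, 3).
LF = (-4, 8, -12), LH = (-4, 6, -6); a normal to Π_1 is LF × LH = (24, 24, 8).
Using L: Π_1 has equation 24x + 24y + 8z = -232.
Substitute r = (8, -13, -8) + t(-4, 2, 3) into the plane: -184 + (-24)t = -232, so t = 2.
Intersection: (8, -13, -8) + 2·(-4, 2, 3) = (0, -9, -2).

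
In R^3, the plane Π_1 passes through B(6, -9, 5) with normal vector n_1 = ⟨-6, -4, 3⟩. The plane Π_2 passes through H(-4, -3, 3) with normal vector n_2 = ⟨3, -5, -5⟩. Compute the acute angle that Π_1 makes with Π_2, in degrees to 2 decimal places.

Π_1: n_1·r = n_1·B gives -6x - 4y + 3z = 15.
Π_2: n_2·r = n_2·H gives 3x - 5y - 5z = -12.
cos θ = |n₁·n₂| / (|n₁||n₂|) = |-13| / (√61 · √59).
θ = arccos(0.21670) ≈ 77.48°.

77.48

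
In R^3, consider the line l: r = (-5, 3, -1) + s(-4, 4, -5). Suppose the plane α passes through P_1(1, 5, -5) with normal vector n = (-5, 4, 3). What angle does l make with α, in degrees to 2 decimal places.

23.16

α: n·r = n·P_1 gives -5x + 4y + 3z = 0.
sin θ = |n·v| / (|n||v|) = |21| / (√50 · √57) = 0.39337.
θ ≈ 23.16°.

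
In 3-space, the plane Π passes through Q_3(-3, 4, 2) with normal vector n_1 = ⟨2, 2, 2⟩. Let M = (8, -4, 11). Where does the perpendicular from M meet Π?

Π: n_1·r = n_1·Q_3 gives 2x + 2y + 2z = 6.
Foot = M − λn with λ = (n·M − d)/|n|² = (30 − 6)/12 = 2.
Foot = (8, -4, 11) − 2·(2, 2, 2) = (4, -8, 7).

(4, -8, 7)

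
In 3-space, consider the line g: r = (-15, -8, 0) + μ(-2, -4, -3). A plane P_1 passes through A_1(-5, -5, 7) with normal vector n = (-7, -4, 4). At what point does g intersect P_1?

P_1: n·r = n·A_1 gives -7x - 4y + 4z = 83.
Substitute r = (-15, -8, 0) + t(-2, -4, -3) into the plane: 137 + 18t = 83, so t = -3.
Intersection: (-15, -8, 0) + (-3)·(-2, -4, -3) = (-9, 4, 9).

(-9, 4, 9)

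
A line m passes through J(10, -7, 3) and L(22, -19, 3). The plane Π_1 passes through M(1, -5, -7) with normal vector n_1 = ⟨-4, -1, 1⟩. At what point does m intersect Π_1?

(2, 1, 3)

A direction vector for m is L − J = (12, -12, 0).
Π_1: n_1·r = n_1·M gives -4x - y + z = -6.
Substitute r = (10, -7, 3) + t(12, -12, 0) into the plane: -30 + (-36)t = -6, so t = -2/3.
Intersection: (10, -7, 3) + (-2/3)·(12, -12, 0) = (2, 1, 3).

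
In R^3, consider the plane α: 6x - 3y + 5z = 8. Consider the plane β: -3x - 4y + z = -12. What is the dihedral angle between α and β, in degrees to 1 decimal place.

88.7

cos θ = |n₁·n₂| / (|n₁||n₂|) = |-1| / (√70 · √26).
θ = arccos(0.02344) ≈ 88.7°.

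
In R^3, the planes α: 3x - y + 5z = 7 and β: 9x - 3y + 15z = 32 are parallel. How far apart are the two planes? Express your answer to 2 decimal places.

0.62

Rescale β by 1/3: 3x - y + 5z = 32/3. Then distance = |7 − (32/3)| / √35 ≈ 0.62.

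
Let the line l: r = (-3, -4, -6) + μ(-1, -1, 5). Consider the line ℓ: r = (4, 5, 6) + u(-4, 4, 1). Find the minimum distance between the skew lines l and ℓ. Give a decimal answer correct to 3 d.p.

Common perpendicular direction n = (-1, -1, 5) × (-4, 4, 1) = (-21, -19, -8).
With w = (4, 5, 6) − (-3, -4, -6) = (7, 9, 12), w · n = -414.
Distance = |w · n| / |n| = |-414| / √866 ≈ 14.068.

14.068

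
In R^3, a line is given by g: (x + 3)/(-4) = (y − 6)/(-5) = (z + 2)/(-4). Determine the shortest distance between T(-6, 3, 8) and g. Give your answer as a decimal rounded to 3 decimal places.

g has direction (-4, -5, -4) through (-3, 6, -2).
Taking (-3, 6, -2) on g with direction v = (-4, -5, -4): w = T − (-3, 6, -2) = (-3, -3, 10), and w × v = (62, -52, 3).
Distance = |w × v| / |v| = √6557 / √57 ≈ 10.725.

10.725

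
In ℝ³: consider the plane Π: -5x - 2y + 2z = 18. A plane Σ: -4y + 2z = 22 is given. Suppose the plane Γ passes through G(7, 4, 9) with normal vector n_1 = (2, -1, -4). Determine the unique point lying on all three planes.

Γ: n_1·r = n_1·G gives 2x - y - 4z = -26.
Solving the 3×3 linear system -5x - 2y + 2z = 18, -4y + 2z = 22, 2x - y - 4z = -26 (e.g. by elimination or Cramer's rule, determinant = -82) gives (0, -2, 7).

(0, -2, 7)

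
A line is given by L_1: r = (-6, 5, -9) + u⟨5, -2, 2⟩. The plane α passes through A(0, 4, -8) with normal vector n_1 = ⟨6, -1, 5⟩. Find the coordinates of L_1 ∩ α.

(-1, 3, -7)

α: n_1·r = n_1·A gives 6x - y + 5z = -44.
Substitute r = (-6, 5, -9) + t(5, -2, 2) into the plane: -86 + 42t = -44, so t = 1.
Intersection: (-6, 5, -9) + 1·(5, -2, 2) = (-1, 3, -7).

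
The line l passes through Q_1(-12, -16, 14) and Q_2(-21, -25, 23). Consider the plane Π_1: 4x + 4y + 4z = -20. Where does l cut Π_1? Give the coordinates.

A direction vector for l is Q_2 − Q_1 = (-9, -9, 9).
Substitute r = (-12, -16, 14) + t(-9, -9, 9) into the plane: -56 + (-36)t = -20, so t = -1.
Intersection: (-12, -16, 14) + (-1)·(-9, -9, 9) = (-3, -7, 5).

(-3, -7, 5)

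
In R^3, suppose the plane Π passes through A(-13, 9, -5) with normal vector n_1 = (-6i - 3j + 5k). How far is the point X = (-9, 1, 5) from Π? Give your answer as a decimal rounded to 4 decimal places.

Π: n_1·r = n_1·A gives -6x - 3y + 5z = 26.
n·X − d = (-6)·(-9) + (-3)·(1) + (5)·(5) − 26 = 50; |n| = √70.
Distance = |50| / √70 = 50/√70 ≈ 5.9761.

5.9761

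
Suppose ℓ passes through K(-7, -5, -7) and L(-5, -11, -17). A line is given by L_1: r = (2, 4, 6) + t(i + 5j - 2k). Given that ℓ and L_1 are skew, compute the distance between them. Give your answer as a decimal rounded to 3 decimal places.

11.071

A direction vector for ℓ is L − K = (2, -6, -10).
Common perpendicular direction n = (2, -6, -10) × (1, 5, -2) = (62, -6, 16).
With w = (2, 4, 6) − (-7, -5, -7) = (9, 9, 13), w · n = 712.
Distance = |w · n| / |n| = |712| / √4136 ≈ 11.071.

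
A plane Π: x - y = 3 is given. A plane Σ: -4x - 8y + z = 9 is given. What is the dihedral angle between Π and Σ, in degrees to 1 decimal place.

71.7

cos θ = |n₁·n₂| / (|n₁||n₂|) = |4| / (√2 · √81).
θ = arccos(0.31427) ≈ 71.7°.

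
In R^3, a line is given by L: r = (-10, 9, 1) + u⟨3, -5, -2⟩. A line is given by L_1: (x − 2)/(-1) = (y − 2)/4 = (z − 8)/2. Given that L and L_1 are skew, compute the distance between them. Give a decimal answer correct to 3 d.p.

6.380

L_1 has direction (-1, 4, 2) through (2, 2, 8).
Common perpendicular direction n = (3, -5, -2) × (-1, 4, 2) = (-2, -4, 7).
With w = (2, 2, 8) − (-10, 9, 1) = (12, -7, 7), w · n = 53.
Distance = |w · n| / |n| = |53| / √69 ≈ 6.380.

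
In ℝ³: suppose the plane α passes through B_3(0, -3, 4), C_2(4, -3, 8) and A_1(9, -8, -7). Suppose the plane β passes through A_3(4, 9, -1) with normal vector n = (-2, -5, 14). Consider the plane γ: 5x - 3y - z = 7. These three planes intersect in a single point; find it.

(-3, -5, -7)

B_3C_2 = (4, 0, 4), B_3A_1 = (9, -5, -11); a normal to α is B_3C_2 × B_3A_1 = (20, 80, -20).
Using B_3: α has equation 20x + 80y - 20z = -320.
β: n·r = n·A_3 gives -2x - 5y + 14z = -67.
Solving the 3×3 linear system 20x + 80y - 20z = -320, -2x - 5y + 14z = -67, 5x - 3y - z = 7 (e.g. by elimination or Cramer's rule, determinant = 5760) gives (-3, -5, -7).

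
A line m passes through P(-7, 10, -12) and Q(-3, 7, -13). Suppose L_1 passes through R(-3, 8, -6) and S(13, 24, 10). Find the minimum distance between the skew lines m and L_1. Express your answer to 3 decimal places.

A direction vector for m is Q − P = (4, -3, -1).
A direction vector for L_1 is S − R = (16, 16, 16).
Common perpendicular direction n = (4, -3, -1) × (16, 16, 16) = (-32, -80, 112).
With w = (-3, 8, -6) − (-7, 10, -12) = (4, -2, 6), w · n = 704.
Distance = |w · n| / |n| = |704| / √19968 ≈ 4.982.

4.982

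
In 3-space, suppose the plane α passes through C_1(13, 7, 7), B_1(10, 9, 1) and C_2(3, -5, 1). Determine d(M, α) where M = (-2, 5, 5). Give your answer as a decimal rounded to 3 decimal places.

9.731

C_1B_1 = (-3, 2, -6), C_1C_2 = (-10, -12, -6); a normal to α is C_1B_1 × C_1C_2 = (-84, 42, 56).
Using C_1: α has equation -84x + 42y + 56z = -406.
n·M − d = (-84)·(-2) + (42)·(5) + (56)·(5) − (-406) = 1064; |n| = √11956.
Distance = |1064| / √11956 = 1064/√11956 ≈ 9.731.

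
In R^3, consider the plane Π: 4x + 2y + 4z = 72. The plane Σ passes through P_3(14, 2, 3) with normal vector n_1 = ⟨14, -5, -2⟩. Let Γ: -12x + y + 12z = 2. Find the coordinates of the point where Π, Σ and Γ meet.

(11, -10, 12)

Σ: n_1·r = n_1·P_3 gives 14x - 5y - 2z = 180.
Solving the 3×3 linear system 4x + 2y + 4z = 72, 14x - 5y - 2z = 180, -12x + y + 12z = 2 (e.g. by elimination or Cramer's rule, determinant = -704) gives (11, -10, 12).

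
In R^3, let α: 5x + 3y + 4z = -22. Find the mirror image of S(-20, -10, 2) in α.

(0, 2, 18)

λ = (n·S − d)/|n|² = (-122 − (-22))/50 = -2.
Reflection = S − 2λn = (-20, -10, 2) − (-4)·(5, 3, 4) = (0, 2, 18).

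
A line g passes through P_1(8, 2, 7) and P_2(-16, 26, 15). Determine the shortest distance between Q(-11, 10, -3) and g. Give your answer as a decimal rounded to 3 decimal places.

16.115

A direction vector for g is P_2 − P_1 = (-24, 24, 8).
Taking (8, 2, 7) on g with direction v = (-24, 24, 8): w = Q − (8, 2, 7) = (-19, 8, -10), and w × v = (304, 392, -264).
Distance = |w × v| / |v| = √315776 / √1216 ≈ 16.115.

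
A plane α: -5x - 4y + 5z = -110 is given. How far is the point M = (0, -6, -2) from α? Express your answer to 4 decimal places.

15.2633

n·M − d = (-5)·(0) + (-4)·(-6) + (5)·(-2) − (-110) = 124; |n| = √66.
Distance = |124| / √66 = 124/√66 ≈ 15.2633.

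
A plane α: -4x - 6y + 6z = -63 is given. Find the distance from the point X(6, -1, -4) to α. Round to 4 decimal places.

2.2386

n·X − d = (-4)·(6) + (-6)·(-1) + (6)·(-4) − (-63) = 21; |n| = √88.
Distance = |21| / √88 = 21/√88 ≈ 2.2386.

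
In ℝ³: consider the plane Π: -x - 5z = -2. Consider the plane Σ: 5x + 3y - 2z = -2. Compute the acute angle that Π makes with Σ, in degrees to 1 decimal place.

cos θ = |n₁·n₂| / (|n₁||n₂|) = |5| / (√26 · √38).
θ = arccos(0.15907) ≈ 80.8°.

80.8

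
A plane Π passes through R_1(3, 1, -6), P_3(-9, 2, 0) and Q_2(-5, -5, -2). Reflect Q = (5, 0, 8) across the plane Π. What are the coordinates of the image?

(-7, 0, -16)

R_1P_3 = (-12, 1, 6), R_1Q_2 = (-8, -6, 4); a normal to Π is R_1P_3 × R_1Q_2 = (40, 0, 80).
Using R_1: Π has equation 40x + 80z = -360.
λ = (n·Q − d)/|n|² = (840 − (-360))/8000 = 3/20.
Reflection = Q − 2λn = (5, 0, 8) − (3/10)·(40, 0, 80) = (-7, 0, -16).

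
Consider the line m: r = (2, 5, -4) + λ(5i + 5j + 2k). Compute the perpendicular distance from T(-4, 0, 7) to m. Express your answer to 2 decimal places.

Taking (2, 5, -4) on m with direction v = (5, 5, 2): w = T − (2, 5, -4) = (-6, -5, 11), and w × v = (-65, 67, -5).
Distance = |w × v| / |v| = √8739 / √54 ≈ 12.72.

12.72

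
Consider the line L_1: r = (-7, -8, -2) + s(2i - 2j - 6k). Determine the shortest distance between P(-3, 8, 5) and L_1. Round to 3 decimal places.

Taking (-7, -8, -2) on L_1 with direction v = (2, -2, -6): w = P − (-7, -8, -2) = (4, 16, 7), and w × v = (-82, 38, -40).
Distance = |w × v| / |v| = √9768 / √44 ≈ 14.900.

14.900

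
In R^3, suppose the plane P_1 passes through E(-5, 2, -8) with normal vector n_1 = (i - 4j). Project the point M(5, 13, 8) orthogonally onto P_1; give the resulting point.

(7, 5, 8)

P_1: n_1·r = n_1·E gives x - 4y = -13.
Foot = M − λn with λ = (n·M − d)/|n|² = (-47 − (-13))/17 = -2.
Foot = (5, 13, 8) − (-2)·(1, -4, 0) = (7, 5, 8).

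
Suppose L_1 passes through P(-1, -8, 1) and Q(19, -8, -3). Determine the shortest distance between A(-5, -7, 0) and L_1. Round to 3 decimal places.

2.029

A direction vector for L_1 is Q − P = (20, 0, -4).
Taking (-1, -8, 1) on L_1 with direction v = (20, 0, -4): w = A − (-1, -8, 1) = (-4, 1, -1), and w × v = (-4, -36, -20).
Distance = |w × v| / |v| = √1712 / √416 ≈ 2.029.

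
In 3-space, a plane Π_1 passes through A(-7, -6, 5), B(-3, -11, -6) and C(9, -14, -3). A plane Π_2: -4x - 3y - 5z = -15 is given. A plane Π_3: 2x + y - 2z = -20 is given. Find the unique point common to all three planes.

(1, -8, 7)

AB = (4, -5, -11), AC = (16, -8, -8); a normal to Π_1 is AB × AC = (-48, -144, 48).
Using A: Π_1 has equation -48x - 144y + 48z = 1440.
Solving the 3×3 linear system -48x - 144y + 48z = 1440, -4x - 3y - 5z = -15, 2x + y - 2z = -20 (e.g. by elimination or Cramer's rule, determinant = 2160) gives (1, -8, 7).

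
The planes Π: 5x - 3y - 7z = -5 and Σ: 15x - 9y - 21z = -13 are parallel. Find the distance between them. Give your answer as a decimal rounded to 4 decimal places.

Rescale Σ by 1/3: 5x - 3y - 7z = -13/3. Then distance = |-5 − (-13/3)| / √83 ≈ 0.0732.

0.0732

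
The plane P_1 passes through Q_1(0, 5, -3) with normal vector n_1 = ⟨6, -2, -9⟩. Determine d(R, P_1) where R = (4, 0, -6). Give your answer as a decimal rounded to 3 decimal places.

5.545

P_1: n_1·r = n_1·Q_1 gives 6x - 2y - 9z = 17.
n·R − d = (6)·(4) + (-2)·(0) + (-9)·(-6) − 17 = 61; |n| = √121.
Distance = |61| / √121 = 61/√121 ≈ 5.545.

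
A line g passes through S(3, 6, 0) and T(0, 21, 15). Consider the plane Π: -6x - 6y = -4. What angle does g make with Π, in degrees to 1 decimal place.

A direction vector for g is T − S = (-3, 15, 15).
sin θ = |n·v| / (|n||v|) = |-72| / (√72 · √459) = 0.39606.
θ ≈ 23.3°.

23.3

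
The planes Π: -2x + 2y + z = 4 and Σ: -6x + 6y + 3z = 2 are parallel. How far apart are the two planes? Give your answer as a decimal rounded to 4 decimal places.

1.1111

Rescale Σ by 1/3: -2x + 2y + z = 2/3. Then distance = |4 − (2/3)| / √9 ≈ 1.1111.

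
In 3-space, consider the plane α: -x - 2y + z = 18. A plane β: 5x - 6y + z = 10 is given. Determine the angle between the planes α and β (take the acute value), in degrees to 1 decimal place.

cos θ = |n₁·n₂| / (|n₁||n₂|) = |8| / (√6 · √62).
θ = arccos(0.41478) ≈ 65.5°.

65.5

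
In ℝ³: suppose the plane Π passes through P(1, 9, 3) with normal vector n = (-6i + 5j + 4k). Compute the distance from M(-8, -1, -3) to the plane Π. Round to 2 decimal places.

2.28

Π: n·r = n·P gives -6x + 5y + 4z = 51.
n·M − d = (-6)·(-8) + (5)·(-1) + (4)·(-3) − 51 = -20; |n| = √77.
Distance = |-20| / √77 = 20/√77 ≈ 2.28.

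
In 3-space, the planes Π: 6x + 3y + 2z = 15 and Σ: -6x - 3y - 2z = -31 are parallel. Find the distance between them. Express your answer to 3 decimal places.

Rescale Σ by 1/(-1): 6x + 3y + 2z = 31. Then distance = |15 − 31| / √49 ≈ 2.286.

2.286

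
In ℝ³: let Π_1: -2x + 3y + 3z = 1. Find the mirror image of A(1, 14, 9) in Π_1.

(13, -4, -9)

λ = (n·A − d)/|n|² = (67 − 1)/22 = 3.
Reflection = A − 2λn = (1, 14, 9) − 6·(-2, 3, 3) = (13, -4, -9).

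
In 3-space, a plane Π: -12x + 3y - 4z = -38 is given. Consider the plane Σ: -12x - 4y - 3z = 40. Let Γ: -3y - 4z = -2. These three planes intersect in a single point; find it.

Solving the 3×3 linear system -12x + 3y - 4z = -38, -12x - 4y - 3z = 40, -3y - 4z = -2 (e.g. by elimination or Cramer's rule, determinant = -372) gives (-2, -10, 8).

(-2, -10, 8)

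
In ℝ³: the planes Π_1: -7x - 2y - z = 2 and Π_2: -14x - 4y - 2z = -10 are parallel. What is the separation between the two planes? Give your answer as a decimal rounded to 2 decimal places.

0.95

Rescale Π_2 by 1/2: -7x - 2y - z = -5. Then distance = |2 − (-5)| / √54 ≈ 0.95.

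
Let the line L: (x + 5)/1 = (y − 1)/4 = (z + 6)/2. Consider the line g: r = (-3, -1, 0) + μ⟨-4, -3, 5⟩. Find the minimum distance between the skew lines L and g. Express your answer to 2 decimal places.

L has direction (1, 4, 2) through (-5, 1, -6).
Common perpendicular direction n = (1, 4, 2) × (-4, -3, 5) = (26, -13, 13).
With w = (-3, -1, 0) − (-5, 1, -6) = (2, -2, 6), w · n = 156.
Distance = |w · n| / |n| = |156| / √1014 ≈ 4.90.

4.90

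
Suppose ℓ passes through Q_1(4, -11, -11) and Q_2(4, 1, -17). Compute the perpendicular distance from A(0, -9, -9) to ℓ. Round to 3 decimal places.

A direction vector for ℓ is Q_2 − Q_1 = (0, 12, -6).
Taking (4, -11, -11) on ℓ with direction v = (0, 12, -6): w = A − (4, -11, -11) = (-4, 2, 2), and w × v = (-36, -24, -48).
Distance = |w × v| / |v| = √4176 / √180 ≈ 4.817.

4.817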